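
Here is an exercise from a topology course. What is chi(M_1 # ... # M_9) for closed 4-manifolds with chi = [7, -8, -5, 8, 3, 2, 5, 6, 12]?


For n-manifolds: chi(A#B) = chi(A) + chi(B) - chi(S^4).
chi(S^4) = 1 + (-1)^4 = 2.
chi(#) = (sum chi_i) - (9-1)*chi(S^4) = 30 - 8*2 = 14

14


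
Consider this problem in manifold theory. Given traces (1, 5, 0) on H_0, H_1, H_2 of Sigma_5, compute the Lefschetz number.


L(f) = tr(f_0*) - tr(f_1*) + tr(f_2*).
= 1 - (5) + (0)
= -4

-4


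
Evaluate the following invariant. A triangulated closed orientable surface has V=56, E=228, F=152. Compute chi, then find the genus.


chi = V - E + F = 56 - 228 + 152 = -20
For orientable closed surface: chi = 2 - 2g, so g = (2 - chi)/2.
g = (2 - (-20)) / 2 = 22 / 2 = 11

11


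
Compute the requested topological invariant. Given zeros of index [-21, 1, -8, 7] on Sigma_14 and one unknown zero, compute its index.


Poincare-Hopf: sum of indices = chi(M).
chi(Sigma_14) = 2 - 2*14 = -26.
Sum of known indices = -21.
x = chi - (sum known) = -26 - (-21) = -5

-5


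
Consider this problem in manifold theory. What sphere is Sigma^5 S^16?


Each suspension raises dimension by 1: Sigma S^n = S^{n+1}.
Sigma^5 S^16 = S^{16+5} = S^21

21


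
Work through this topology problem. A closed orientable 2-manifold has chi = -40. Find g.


chi = 2 - 2g for closed orientable surfaces.
-40 = 2 - 2g
2g = 2 - (-40) = 42
g = 21

21


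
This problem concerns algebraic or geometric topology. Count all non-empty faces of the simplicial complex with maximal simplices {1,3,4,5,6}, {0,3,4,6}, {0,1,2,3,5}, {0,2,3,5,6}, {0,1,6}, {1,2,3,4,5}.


Each maximal simplex on m vertices has 2^m - 1 nonempty faces.
Take the union (dedupe shared faces).
Total distinct faces = 80

80


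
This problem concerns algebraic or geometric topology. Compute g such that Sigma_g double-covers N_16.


chi(N_16) = 2 - 16 = -14.
Double cover: chi(Sigma_g) = 2 * chi(N_16) = 2*(-14) = -28.
2 - 2g = -28, so g = (2 - (-28))/2 = 30/2 = 15

15


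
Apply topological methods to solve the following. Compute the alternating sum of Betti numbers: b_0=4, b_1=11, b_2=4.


chi = sum_k (-1)^k b_k.
= (4) + (-11) + (4)
= -3

-3


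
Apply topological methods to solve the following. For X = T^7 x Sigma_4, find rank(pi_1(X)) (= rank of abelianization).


pi_1(A x B) = pi_1(A) x pi_1(B); rank of abelianization = b_1.
b_1(T^7) = 7, b_1(Sigma_4) = 2*4 = 8.
b_1(product) = 7 + 8 = 15

15


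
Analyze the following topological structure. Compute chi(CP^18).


CP^18 has one cell in each even dimension 0, 2, ..., 2*18 (18+1 cells total).
All cells are even-dimensional, so chi = number of cells.
chi = 18 + 1 = 19

19


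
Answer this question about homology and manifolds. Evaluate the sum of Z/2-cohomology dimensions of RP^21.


H^k(RP^21; Z/2) = Z/2 for each 0 <= k <= 21.
Total dimension = 21 + 1 = 22

22


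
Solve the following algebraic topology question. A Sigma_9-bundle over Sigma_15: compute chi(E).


For a fiber bundle F -> E -> B (with CW structure): chi(E) = chi(B) * chi(F).
chi(Sigma_15) = -28, chi(Sigma_9) = -16.
chi(E) = (-28) * (-16) = 448

448


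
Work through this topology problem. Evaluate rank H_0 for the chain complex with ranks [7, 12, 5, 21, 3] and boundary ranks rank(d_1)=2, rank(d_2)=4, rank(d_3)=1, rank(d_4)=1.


rank H_k = rank(ker d_k) - rank(im d_{k+1}).
rank(ker d_0) = rank(C_0) - rank(d_0) = 7 - 0 = 7.
rank(im d_{0+1}) = 2.
rank H_0 = 7 - 2 = 5

5


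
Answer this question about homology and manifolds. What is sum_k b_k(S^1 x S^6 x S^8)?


Total Betti number is multiplicative under products.
Each S^d (d>=1) has total Betti number 2.
There are 3 sphere factors.
Total = 2^3 = 8

8


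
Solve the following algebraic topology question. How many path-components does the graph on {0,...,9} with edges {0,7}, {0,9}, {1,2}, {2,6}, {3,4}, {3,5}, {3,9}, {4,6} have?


Run DFS/union-find over 10 vertices.
V = 10, E = 8.
Number of components = 2

2


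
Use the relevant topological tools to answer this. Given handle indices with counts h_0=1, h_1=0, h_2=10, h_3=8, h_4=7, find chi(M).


Handles of index k contribute (-1)^k to chi (same as CW cells).
chi = (1) + (0) + (10) + (-8) + (7) = 10

10


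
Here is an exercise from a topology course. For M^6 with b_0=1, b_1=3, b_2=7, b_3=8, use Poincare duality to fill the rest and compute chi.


By Poincare duality b_k = b_{6-k}, so full Betti numbers: b_0=1, b_1=3, b_2=7, b_3=8, b_4=7, b_5=3, b_6=1.
chi = sum (-1)^k b_k = 2

2


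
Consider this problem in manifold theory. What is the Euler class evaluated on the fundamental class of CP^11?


For any closed oriented manifold, <e(TM),[M]> = chi(M).
chi(CP^11) = 11+1 = 12

12


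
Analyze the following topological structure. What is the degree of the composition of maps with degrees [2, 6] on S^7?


Degree is multiplicative: deg(composition) = product of degrees.
= (2) * (6) = 12

12


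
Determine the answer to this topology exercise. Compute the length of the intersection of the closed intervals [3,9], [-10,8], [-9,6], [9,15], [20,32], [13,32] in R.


Intersection = [max(a_i), min(b_i)] = [20, 6].
Since 20 > 6, the intersection is empty.
Length = 0

0


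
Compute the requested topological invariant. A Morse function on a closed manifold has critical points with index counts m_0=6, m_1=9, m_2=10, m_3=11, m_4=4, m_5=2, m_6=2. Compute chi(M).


Morse theory: chi(M) = sum_k (-1)^k m_k where m_k = #(index-k critical points).
= (6) + (-9) + (10) + (-11) + (4) + (-2) + (2) = 0

0


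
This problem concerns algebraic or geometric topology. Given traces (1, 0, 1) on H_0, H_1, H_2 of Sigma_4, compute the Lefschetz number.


L(f) = tr(f_0*) - tr(f_1*) + tr(f_2*).
= 1 - (0) + (1)
= 2

2


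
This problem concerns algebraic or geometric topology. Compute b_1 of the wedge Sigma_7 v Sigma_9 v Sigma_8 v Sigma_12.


For a wedge X v Y: reduced H_k(X v Y) = H_k(X) + H_k(Y).
Each Sigma_g contributes b_1 = 2g.
b_1 = 14 + 18 + 16 + 24 = 72

72


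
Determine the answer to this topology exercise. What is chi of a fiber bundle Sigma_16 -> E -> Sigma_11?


For a fiber bundle F -> E -> B (with CW structure): chi(E) = chi(B) * chi(F).
chi(Sigma_11) = -20, chi(Sigma_16) = -30.
chi(E) = (-20) * (-30) = 600

600


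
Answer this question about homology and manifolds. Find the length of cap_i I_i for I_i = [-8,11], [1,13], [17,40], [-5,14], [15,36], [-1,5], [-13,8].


Intersection = [max(a_i), min(b_i)] = [17, 5].
Since 17 > 5, the intersection is empty.
Length = 0

0


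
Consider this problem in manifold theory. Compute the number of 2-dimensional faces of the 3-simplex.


Delta^3 has 3+1 vertices. A 2-face is a choice of 2+1 vertices.
f_2 = C(3+1, 2+1) = C(4,3) = 4

4


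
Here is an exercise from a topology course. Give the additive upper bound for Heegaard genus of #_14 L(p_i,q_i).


Heegaard genus satisfies g(A#B) <= g(A) + g(B).
Each lens space has g = 1.
Upper bound: 14 * 1 = 14

14


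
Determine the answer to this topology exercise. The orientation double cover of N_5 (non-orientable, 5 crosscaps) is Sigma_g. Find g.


chi(N_5) = 2 - 5 = -3.
Double cover: chi(Sigma_g) = 2 * chi(N_5) = 2*(-3) = -6.
2 - 2g = -6, so g = (2 - (-6))/2 = 8/2 = 4

4


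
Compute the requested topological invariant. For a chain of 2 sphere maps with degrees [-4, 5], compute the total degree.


Degree is multiplicative: deg(composition) = product of degrees.
= (-4) * (5) = -20

-20


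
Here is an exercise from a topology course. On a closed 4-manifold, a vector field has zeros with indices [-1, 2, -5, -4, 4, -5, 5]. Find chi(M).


Poincare-Hopf: chi(M) = sum of indices of zeros.
chi = (-1) + (2) + (-5) + (-4) + (4) + (-5) + (5) = -4

-4


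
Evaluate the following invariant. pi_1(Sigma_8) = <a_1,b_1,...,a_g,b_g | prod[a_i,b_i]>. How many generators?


Standard presentation: pi_1(Sigma_g) = <a_1,b_1,...,a_g,b_g | [a_1,b_1]...[a_g,b_g] = 1>.
Number of generators = 2g = 2*8 = 16

16


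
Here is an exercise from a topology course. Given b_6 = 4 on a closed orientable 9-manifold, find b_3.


Poincare duality for closed orientable n-manifolds: b_k = b_{n-k}.
Here n = 9, so b_3 = b_6 = 4

4


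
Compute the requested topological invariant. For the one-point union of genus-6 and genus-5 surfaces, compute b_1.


For a wedge: H_1(A v B) = H_1(A) + H_1(B).
b_1(Sigma_6) = 12, b_1(Sigma_5) = 10.
b_1 = 12 + 10 = 22

22


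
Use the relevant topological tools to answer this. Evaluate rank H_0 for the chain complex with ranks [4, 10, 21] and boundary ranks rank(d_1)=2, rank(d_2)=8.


rank H_k = rank(ker d_k) - rank(im d_{k+1}).
rank(ker d_0) = rank(C_0) - rank(d_0) = 4 - 0 = 4.
rank(im d_{0+1}) = 2.
rank H_0 = 4 - 2 = 2

2


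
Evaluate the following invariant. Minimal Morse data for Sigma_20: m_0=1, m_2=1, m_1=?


A perfect Morse function has m_k = b_k.
For Sigma_20: b_0=1, b_1=2g=40, b_2=1.
Saddles m_1 = 2g = 40

40


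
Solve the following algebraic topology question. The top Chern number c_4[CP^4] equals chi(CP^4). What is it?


For any closed oriented manifold, <e(TM),[M]> = chi(M).
chi(CP^4) = 4+1 = 5

5


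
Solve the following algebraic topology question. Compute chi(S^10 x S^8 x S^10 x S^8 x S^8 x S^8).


chi is multiplicative: chi(X x Y) = chi(X) chi(Y).
Each even-dim sphere has chi = 2. There are 6 factors.
chi = 2^6 = 64

64


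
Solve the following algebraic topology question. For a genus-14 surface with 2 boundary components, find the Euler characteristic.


For a compact orientable surface with genus g and b boundary components: chi = 2 - 2g - b.
chi = 2 - 2*14 - 2 = 2 - 28 - 2 = -28

-28


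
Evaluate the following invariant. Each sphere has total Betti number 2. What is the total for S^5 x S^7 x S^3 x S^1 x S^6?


Total Betti number is multiplicative under products.
Each S^d (d>=1) has total Betti number 2.
There are 5 sphere factors.
Total = 2^5 = 32

32


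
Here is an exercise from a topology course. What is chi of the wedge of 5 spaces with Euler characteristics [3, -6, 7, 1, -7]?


chi(A v B) = chi(A) + chi(B) - 1 (one point identified).
For 5 spaces: chi = (sum chi_i) - (5 - 1).
sum = -2; chi = -2 - 4 = -6

-6


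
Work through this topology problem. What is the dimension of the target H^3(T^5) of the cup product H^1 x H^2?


Cup product: H^p x H^q -> H^{p+q}; here p+q = 1+2 = 3.
rank H^k(T^n) = C(n,k).
C(5,3) = 10

10


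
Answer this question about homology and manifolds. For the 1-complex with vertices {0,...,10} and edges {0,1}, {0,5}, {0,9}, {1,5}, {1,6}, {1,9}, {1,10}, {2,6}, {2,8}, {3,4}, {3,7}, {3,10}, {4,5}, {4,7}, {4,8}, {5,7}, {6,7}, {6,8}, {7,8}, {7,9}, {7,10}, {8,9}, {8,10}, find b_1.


b_1 = E - V + (number of components).
E = 23, V = 11, components = 1.
b_1 = 23 - 11 + 1 = 13

13


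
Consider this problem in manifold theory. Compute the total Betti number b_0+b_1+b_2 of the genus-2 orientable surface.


For Sigma_2: b_0 = 1, b_1 = 2g = 4, b_2 = 1.
Total = 1 + 4 + 1 = 6

6


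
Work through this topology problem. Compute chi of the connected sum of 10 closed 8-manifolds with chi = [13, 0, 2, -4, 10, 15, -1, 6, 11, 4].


For n-manifolds: chi(A#B) = chi(A) + chi(B) - chi(S^8).
chi(S^8) = 1 + (-1)^8 = 2.
chi(#) = (sum chi_i) - (10-1)*chi(S^8) = 56 - 9*2 = 38

38


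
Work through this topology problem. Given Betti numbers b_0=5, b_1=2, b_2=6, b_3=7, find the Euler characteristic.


chi = sum_k (-1)^k b_k.
= (5) + (-2) + (6) + (-7)
= 2

2


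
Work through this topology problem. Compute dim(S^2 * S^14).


Join of spheres: S^m * S^n = S^{m+n+1}.
dim = 2 + 14 + 1 = 17

17


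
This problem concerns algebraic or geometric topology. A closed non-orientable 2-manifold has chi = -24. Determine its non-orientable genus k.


chi = 2 - k for closed non-orientable surfaces with k crosscaps.
-24 = 2 - k
k = 2 - (-24) = 26

26


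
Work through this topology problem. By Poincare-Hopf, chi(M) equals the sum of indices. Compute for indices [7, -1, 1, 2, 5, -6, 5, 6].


Poincare-Hopf: chi(M) = sum of indices of zeros.
chi = (7) + (-1) + (1) + (2) + (5) + (-6) + (5) + (6) = 19

19


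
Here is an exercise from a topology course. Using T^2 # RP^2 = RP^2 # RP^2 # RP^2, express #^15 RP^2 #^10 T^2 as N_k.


Since a >= 1, the sum is non-orientable; each T^2 can be replaced by RP^2 # RP^2 (since T^2#RP^2 = 3RP^2).
Total crosscaps k = 15 + 2*10 = 35.
Check via chi: chi = 15*1 + 10*0 - (15+10-1)*2 = -33 = 2 - k = -33. Consistent.

35


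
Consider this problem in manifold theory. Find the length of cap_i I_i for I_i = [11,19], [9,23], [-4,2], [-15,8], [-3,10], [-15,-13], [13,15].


Intersection = [max(a_i), min(b_i)] = [13, -13].
Since 13 > -13, the intersection is empty.
Length = 0

0


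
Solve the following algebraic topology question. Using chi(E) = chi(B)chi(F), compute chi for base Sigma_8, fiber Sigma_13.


For a fiber bundle F -> E -> B (with CW structure): chi(E) = chi(B) * chi(F).
chi(Sigma_8) = -14, chi(Sigma_13) = -24.
chi(E) = (-14) * (-24) = 336

336


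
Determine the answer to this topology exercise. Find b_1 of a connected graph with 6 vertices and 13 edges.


For a connected graph: rank(pi_1) = b_1 = E - V + 1 = 1 - chi.
chi = V - E = 6 - 13 = -7.
rank = 1 - (-7) = 13 - 6 + 1 = 8

8


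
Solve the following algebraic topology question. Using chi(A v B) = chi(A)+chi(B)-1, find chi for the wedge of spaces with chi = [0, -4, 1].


chi(A v B) = chi(A) + chi(B) - 1 (one point identified).
For 3 spaces: chi = (sum chi_i) - (3 - 1).
sum = -3; chi = -3 - 2 = -5

-5


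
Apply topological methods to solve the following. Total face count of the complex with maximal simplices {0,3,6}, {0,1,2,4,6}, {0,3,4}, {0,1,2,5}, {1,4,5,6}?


Each maximal simplex on m vertices has 2^m - 1 nonempty faces.
Take the union (dedupe shared faces).
Total distinct faces = 51

51


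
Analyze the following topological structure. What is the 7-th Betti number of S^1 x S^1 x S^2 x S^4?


Each S^d has Poincare polynomial 1 + t^d.
The product S^1 x S^1 x S^2 x S^4 has Poincare polynomial prod(1+t^d_i).
Expanding: b_0=1, b_1=2, b_2=2, b_3=2, b_4=2, b_5=2, b_6=2, b_7=2, b_8=1.
b_7 = 2

2


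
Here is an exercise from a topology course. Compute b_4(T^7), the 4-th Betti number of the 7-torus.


By the Kunneth formula, b_k(T^n) = C(n,k).
b_4(T^7) = C(7,4).
C(7,4) = 7!/(4!*3!) = 35

35


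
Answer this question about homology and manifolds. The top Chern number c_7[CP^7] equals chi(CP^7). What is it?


For any closed oriented manifold, <e(TM),[M]> = chi(M).
chi(CP^7) = 7+1 = 8

8


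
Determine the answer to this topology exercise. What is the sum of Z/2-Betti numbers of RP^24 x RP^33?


dim H^*(RP^n; Z/2) = n+1 (one Z/2 in each degree 0..n).
Total Betti number is multiplicative.
Total = (24+1) * (33+1) = 25 * 34 = 850

850


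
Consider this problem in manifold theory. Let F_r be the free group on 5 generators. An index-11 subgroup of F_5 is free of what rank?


Nielsen-Schreier: an index-n subgroup of F_r is free of rank 1 + n(r-1).
Equivalently: chi(cover) = n*chi(base); chi(vee_r S^1) = 1 - 5 = -4.
chi(E) = 11*(-4) = -44; rank = 1 - chi(E) = 1 - (-44) = 45.
rank = 1 + 11*(5-1) = 1 + 44 = 45

45


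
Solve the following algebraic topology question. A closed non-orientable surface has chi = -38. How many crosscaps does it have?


chi = 2 - k for closed non-orientable surfaces with k crosscaps.
-38 = 2 - k
k = 2 - (-38) = 40

40


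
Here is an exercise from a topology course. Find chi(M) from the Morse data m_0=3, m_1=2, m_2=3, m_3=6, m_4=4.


Morse theory: chi(M) = sum_k (-1)^k m_k where m_k = #(index-k critical points).
= (3) + (-2) + (3) + (-6) + (4) = 2

2


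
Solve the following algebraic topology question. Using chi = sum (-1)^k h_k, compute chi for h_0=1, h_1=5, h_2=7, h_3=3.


Handles of index k contribute (-1)^k to chi (same as CW cells).
chi = (1) + (-5) + (7) + (-3) = 0

0


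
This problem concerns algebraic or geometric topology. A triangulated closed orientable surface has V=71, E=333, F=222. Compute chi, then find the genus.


chi = V - E + F = 71 - 333 + 222 = -40
For orientable closed surface: chi = 2 - 2g, so g = (2 - chi)/2.
g = (2 - (-40)) / 2 = 42 / 2 = 21

21


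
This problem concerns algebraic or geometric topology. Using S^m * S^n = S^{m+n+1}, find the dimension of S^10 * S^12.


Join of spheres: S^m * S^n = S^{m+n+1}.
dim = 10 + 12 + 1 = 23

23


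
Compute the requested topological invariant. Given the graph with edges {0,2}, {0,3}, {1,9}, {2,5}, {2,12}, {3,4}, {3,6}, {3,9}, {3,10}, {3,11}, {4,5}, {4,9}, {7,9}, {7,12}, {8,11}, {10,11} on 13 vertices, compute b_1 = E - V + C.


b_1 = E - V + (number of components).
E = 16, V = 13, components = 1.
b_1 = 16 - 13 + 1 = 4

4


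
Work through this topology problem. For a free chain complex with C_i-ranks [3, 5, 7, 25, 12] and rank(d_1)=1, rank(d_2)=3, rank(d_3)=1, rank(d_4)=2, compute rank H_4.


rank H_k = rank(ker d_k) - rank(im d_{k+1}).
rank(ker d_4) = rank(C_4) - rank(d_4) = 12 - 2 = 10.
rank(im d_{4+1}) = 0.
rank H_4 = 10 - 0 = 10

10


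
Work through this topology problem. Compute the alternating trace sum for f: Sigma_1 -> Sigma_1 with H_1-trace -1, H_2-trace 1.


L(f) = tr(f_0*) - tr(f_1*) + tr(f_2*).
= 1 - (-1) + (1)
= 3

3


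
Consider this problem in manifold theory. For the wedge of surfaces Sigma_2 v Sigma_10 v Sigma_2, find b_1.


For a wedge X v Y: reduced H_k(X v Y) = H_k(X) + H_k(Y).
Each Sigma_g contributes b_1 = 2g.
b_1 = 4 + 20 + 4 = 28

28


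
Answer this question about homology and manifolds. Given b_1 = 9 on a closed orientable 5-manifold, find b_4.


Poincare duality for closed orientable n-manifolds: b_k = b_{n-k}.
Here n = 5, so b_4 = b_1 = 9

9


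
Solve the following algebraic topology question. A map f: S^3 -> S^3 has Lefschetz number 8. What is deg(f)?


L(f) = 1 + (-1)^3 deg(f) on S^3.
8 = 1 + (-1)^3 * deg(f)
(-1)^3 * deg(f) = 7
deg(f) = -7

-7


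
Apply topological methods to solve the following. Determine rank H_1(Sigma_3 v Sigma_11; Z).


For a wedge: H_1(A v B) = H_1(A) + H_1(B).
b_1(Sigma_3) = 6, b_1(Sigma_11) = 22.
b_1 = 6 + 22 = 28

28


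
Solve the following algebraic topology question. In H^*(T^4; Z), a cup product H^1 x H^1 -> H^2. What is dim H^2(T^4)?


Cup product: H^p x H^q -> H^{p+q}; here p+q = 1+1 = 2.
rank H^k(T^n) = C(n,k).
C(4,2) = 6

6


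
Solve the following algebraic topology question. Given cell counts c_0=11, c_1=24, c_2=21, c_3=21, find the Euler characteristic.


chi = sum_k (-1)^k c_k.
= (-1)^0*11 + (-1)^1*24 + (-1)^2*21 + (-1)^3*21
= (11) + (-24) + (21) + (-21)
= -13

-13


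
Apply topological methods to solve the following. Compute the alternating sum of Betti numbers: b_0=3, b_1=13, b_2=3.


chi = sum_k (-1)^k b_k.
= (3) + (-13) + (3)
= -7

-7


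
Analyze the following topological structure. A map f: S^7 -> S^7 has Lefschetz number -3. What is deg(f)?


L(f) = 1 + (-1)^7 deg(f) on S^7.
-3 = 1 + (-1)^7 * deg(f)
(-1)^7 * deg(f) = -4
deg(f) = 4

4


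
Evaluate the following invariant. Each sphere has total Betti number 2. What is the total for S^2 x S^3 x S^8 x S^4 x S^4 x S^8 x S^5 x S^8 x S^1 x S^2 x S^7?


Total Betti number is multiplicative under products.
Each S^d (d>=1) has total Betti number 2.
There are 11 sphere factors.
Total = 2^11 = 2048

2048


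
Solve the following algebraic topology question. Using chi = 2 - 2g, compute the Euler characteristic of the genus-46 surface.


For a closed orientable surface of genus g: chi = 2 - 2g.
Here g = 46.
chi = 2 - 2*46 = 2 - 92 = -90

-90


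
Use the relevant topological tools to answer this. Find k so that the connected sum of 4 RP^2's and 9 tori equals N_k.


Since a >= 1, the sum is non-orientable; each T^2 can be replaced by RP^2 # RP^2 (since T^2#RP^2 = 3RP^2).
Total crosscaps k = 4 + 2*9 = 22.
Check via chi: chi = 4*1 + 9*0 - (4+9-1)*2 = -20 = 2 - k = -20. Consistent.

22


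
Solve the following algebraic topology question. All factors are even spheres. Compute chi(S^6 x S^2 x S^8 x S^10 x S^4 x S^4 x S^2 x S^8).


chi is multiplicative: chi(X x Y) = chi(X) chi(Y).
Each even-dim sphere has chi = 2. There are 8 factors.
chi = 2^8 = 256

256


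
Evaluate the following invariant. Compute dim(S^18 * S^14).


Join of spheres: S^m * S^n = S^{m+n+1}.
dim = 18 + 14 + 1 = 33

33


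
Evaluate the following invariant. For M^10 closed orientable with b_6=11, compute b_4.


Poincare duality for closed orientable n-manifolds: b_k = b_{n-k}.
Here n = 10, so b_4 = b_6 = 11

11


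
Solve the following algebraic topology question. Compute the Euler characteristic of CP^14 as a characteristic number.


For any closed oriented manifold, <e(TM),[M]> = chi(M).
chi(CP^14) = 14+1 = 15

15


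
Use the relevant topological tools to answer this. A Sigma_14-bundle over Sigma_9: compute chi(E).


For a fiber bundle F -> E -> B (with CW structure): chi(E) = chi(B) * chi(F).
chi(Sigma_9) = -16, chi(Sigma_14) = -26.
chi(E) = (-16) * (-26) = 416

416


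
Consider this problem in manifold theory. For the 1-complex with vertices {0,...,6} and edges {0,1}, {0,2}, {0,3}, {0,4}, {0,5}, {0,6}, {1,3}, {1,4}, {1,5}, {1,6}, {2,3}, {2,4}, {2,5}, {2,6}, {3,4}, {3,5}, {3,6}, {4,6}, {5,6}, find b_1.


b_1 = E - V + (number of components).
E = 19, V = 7, components = 1.
b_1 = 19 - 7 + 1 = 13

13


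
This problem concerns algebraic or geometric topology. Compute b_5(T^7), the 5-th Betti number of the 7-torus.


By the Kunneth formula, b_k(T^n) = C(n,k).
b_5(T^7) = C(7,5).
C(7,5) = 7!/(5!*2!) = 21

21


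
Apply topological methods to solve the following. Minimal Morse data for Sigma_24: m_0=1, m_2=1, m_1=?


A perfect Morse function has m_k = b_k.
For Sigma_24: b_0=1, b_1=2g=48, b_2=1.
Saddles m_1 = 2g = 48

48


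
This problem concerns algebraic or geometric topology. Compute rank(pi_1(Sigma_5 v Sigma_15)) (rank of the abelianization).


For a wedge: H_1(A v B) = H_1(A) + H_1(B).
b_1(Sigma_5) = 10, b_1(Sigma_15) = 30.
b_1 = 10 + 30 = 40

40


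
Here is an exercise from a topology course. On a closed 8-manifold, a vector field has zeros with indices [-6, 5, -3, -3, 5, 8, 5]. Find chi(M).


Poincare-Hopf: chi(M) = sum of indices of zeros.
chi = (-6) + (5) + (-3) + (-3) + (5) + (8) + (5) = 11

11


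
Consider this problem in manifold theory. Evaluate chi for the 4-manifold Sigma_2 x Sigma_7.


chi(Sigma_2) = 2 - 2*2 = -2
chi(Sigma_7) = 2 - 2*7 = -12
chi(product) = (-2) * (-12) = 24

24


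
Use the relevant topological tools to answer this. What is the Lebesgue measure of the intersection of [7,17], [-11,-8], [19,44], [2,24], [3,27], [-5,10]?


Intersection = [max(a_i), min(b_i)] = [19, -8].
Since 19 > -8, the intersection is empty.
Length = 0

0


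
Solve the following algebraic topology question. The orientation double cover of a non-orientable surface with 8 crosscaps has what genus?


chi(N_8) = 2 - 8 = -6.
Double cover: chi(Sigma_g) = 2 * chi(N_8) = 2*(-6) = -12.
2 - 2g = -12, so g = (2 - (-12))/2 = 14/2 = 7

7


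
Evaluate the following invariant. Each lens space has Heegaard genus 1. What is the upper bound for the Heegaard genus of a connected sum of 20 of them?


Heegaard genus satisfies g(A#B) <= g(A) + g(B).
Each lens space has g = 1.
Upper bound: 20 * 1 = 20

20


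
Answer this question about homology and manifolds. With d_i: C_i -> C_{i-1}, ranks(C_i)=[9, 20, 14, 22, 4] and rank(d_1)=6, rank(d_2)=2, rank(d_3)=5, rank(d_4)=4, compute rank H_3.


rank H_k = rank(ker d_k) - rank(im d_{k+1}).
rank(ker d_3) = rank(C_3) - rank(d_3) = 22 - 5 = 17.
rank(im d_{3+1}) = 4.
rank H_3 = 17 - 4 = 13

13


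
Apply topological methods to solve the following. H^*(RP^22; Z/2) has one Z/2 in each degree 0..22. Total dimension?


H^k(RP^22; Z/2) = Z/2 for each 0 <= k <= 22.
Total dimension = 22 + 1 = 23

23


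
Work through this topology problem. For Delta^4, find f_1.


Delta^4 has 4+1 vertices. A 1-face is a choice of 1+1 vertices.
f_1 = C(4+1, 1+1) = C(5,2) = 10

10


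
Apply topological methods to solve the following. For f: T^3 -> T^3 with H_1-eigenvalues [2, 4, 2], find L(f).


For a torus self-map: L(f) = det(I - A) where A acts on H_1.
L(f) = (1-2) * (1-4) * (1-2) = -1 * -3 * -1 = -3

-3


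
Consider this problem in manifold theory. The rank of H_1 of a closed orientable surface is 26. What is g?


For a closed orientable surface: b_1 = 2g.
26 = 2g
g = 26 / 2 = 13

13


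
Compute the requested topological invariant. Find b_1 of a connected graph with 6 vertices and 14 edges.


For a connected graph: rank(pi_1) = b_1 = E - V + 1 = 1 - chi.
chi = V - E = 6 - 14 = -8.
rank = 1 - (-8) = 14 - 6 + 1 = 9

9


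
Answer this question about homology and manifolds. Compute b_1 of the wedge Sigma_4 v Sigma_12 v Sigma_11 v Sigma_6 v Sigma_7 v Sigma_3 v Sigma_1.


For a wedge X v Y: reduced H_k(X v Y) = H_k(X) + H_k(Y).
Each Sigma_g contributes b_1 = 2g.
b_1 = 8 + 24 + 22 + 12 + 14 + 6 + 2 = 88

88


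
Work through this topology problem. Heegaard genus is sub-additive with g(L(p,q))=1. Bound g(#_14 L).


Heegaard genus satisfies g(A#B) <= g(A) + g(B).
Each lens space has g = 1.
Upper bound: 14 * 1 = 14

14


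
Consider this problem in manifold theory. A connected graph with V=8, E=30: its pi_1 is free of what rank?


For a connected graph: rank(pi_1) = b_1 = E - V + 1 = 1 - chi.
chi = V - E = 8 - 30 = -22.
rank = 1 - (-22) = 30 - 8 + 1 = 23

23


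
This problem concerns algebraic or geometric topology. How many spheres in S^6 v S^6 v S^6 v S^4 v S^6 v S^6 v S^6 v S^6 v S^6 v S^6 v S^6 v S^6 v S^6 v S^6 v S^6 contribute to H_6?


For a wedge of spheres, H_k (k>0) is free on one generator per sphere of dimension k.
Spheres of dimension 6: count = 14.
b_6 = 14

14


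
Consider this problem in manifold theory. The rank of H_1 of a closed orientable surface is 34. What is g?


For a closed orientable surface: b_1 = 2g.
34 = 2g
g = 34 / 2 = 17

17


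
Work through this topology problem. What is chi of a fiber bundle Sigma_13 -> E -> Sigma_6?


For a fiber bundle F -> E -> B (with CW structure): chi(E) = chi(B) * chi(F).
chi(Sigma_6) = -10, chi(Sigma_13) = -24.
chi(E) = (-10) * (-24) = 240

240


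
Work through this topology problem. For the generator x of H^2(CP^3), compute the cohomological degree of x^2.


|x| = 2 in H^*(CP^n).
|x^2| = 2 * |x| = 2 * 2 = 4

4


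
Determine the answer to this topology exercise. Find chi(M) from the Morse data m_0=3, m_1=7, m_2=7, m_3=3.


Morse theory: chi(M) = sum_k (-1)^k m_k where m_k = #(index-k critical points).
= (3) + (-7) + (7) + (-3) = 0

0


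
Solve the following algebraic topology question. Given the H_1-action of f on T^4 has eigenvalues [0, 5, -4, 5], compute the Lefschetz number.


For a torus self-map: L(f) = det(I - A) where A acts on H_1.
L(f) = (1-0) * (1-5) * (1--4) * (1-5) = 1 * -4 * 5 * -4 = 80

80


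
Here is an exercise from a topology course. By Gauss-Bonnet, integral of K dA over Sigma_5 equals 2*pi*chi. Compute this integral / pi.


Gauss-Bonnet: integral K dA = 2*pi*chi(M).
chi(Sigma_5) = 2 - 2*5 = -8.
(integral K dA)/pi = 2*chi = 2*(-8) = -16

-16


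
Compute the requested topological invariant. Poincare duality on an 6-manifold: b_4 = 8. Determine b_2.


Poincare duality for closed orientable n-manifolds: b_k = b_{n-k}.
Here n = 6, so b_2 = b_4 = 8

8


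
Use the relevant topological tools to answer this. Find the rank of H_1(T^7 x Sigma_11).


pi_1(A x B) = pi_1(A) x pi_1(B); rank of abelianization = b_1.
b_1(T^7) = 7, b_1(Sigma_11) = 2*11 = 22.
b_1(product) = 7 + 22 = 29

29


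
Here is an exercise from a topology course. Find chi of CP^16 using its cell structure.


CP^16 has one cell in each even dimension 0, 2, ..., 2*16 (16+1 cells total).
All cells are even-dimensional, so chi = number of cells.
chi = 16 + 1 = 17

17


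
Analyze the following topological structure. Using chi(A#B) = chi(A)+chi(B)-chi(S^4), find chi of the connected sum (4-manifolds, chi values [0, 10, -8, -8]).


For n-manifolds: chi(A#B) = chi(A) + chi(B) - chi(S^4).
chi(S^4) = 1 + (-1)^4 = 2.
chi(#) = (sum chi_i) - (4-1)*chi(S^4) = -6 - 3*2 = -12

-12


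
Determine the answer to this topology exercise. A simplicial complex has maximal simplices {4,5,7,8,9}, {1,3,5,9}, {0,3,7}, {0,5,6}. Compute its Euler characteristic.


Enumerate all faces; f-vector: f_0=9, f_1=21, f_2=16, f_3=6, f_4=1.
chi = sum (-1)^k f_k = -1

-1


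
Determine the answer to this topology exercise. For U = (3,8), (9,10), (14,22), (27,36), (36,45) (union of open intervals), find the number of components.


Sort and merge overlapping open intervals.
Merged: (3,8), (9,10), (14,22), (27,36), (36,45).
Number of components = 5

5


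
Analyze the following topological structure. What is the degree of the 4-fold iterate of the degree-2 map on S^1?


deg(f) = 2. Degree is multiplicative: deg(f^4) = (deg f)^4.
deg(f^4) = (2)^4 = 16

16


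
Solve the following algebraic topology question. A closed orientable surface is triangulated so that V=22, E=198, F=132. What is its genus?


chi = V - E + F = 22 - 198 + 132 = -44
For orientable closed surface: chi = 2 - 2g, so g = (2 - chi)/2.
g = (2 - (-44)) / 2 = 46 / 2 = 23

23


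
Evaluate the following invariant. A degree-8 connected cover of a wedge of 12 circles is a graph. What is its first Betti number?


Nielsen-Schreier: an index-n subgroup of F_r is free of rank 1 + n(r-1).
Equivalently: chi(cover) = n*chi(base); chi(vee_r S^1) = 1 - 12 = -11.
chi(E) = 8*(-11) = -88; rank = 1 - chi(E) = 1 - (-88) = 89.
rank = 1 + 8*(12-1) = 1 + 88 = 89

89


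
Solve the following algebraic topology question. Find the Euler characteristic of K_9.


K_9: V = 9, E = C(9,2) = 36.
chi = V - E = 9 - 36 = -27

-27


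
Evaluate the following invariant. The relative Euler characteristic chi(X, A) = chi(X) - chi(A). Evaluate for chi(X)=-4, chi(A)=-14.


Relative Euler characteristic: chi(X, A) = chi(X) - chi(A).
= -4 - (-14) = 10

10


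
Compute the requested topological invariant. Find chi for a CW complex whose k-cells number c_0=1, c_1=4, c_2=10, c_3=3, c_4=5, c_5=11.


chi = sum_k (-1)^k c_k.
= (-1)^0*1 + (-1)^1*4 + (-1)^2*10 + (-1)^3*3 + (-1)^4*5 + (-1)^5*11
= (1) + (-4) + (10) + (-3) + (5) + (-11)
= -2

-2


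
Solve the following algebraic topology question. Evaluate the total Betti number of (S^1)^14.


b_k(T^14) = C(14,k), so the sum over k is sum_k C(14,k) = 2^14.
Total = 2^14 = 16384

16384


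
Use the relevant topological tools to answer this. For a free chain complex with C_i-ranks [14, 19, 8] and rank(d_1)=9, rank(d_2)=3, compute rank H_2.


rank H_k = rank(ker d_k) - rank(im d_{k+1}).
rank(ker d_2) = rank(C_2) - rank(d_2) = 8 - 3 = 5.
rank(im d_{2+1}) = 0.
rank H_2 = 5 - 0 = 5

5


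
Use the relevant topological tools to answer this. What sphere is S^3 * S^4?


Join of spheres: S^m * S^n = S^{m+n+1}.
dim = 3 + 4 + 1 = 8

8


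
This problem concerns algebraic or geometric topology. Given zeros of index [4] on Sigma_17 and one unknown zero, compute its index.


Poincare-Hopf: sum of indices = chi(M).
chi(Sigma_17) = 2 - 2*17 = -32.
Sum of known indices = 4.
x = chi - (sum known) = -32 - (4) = -36

-36


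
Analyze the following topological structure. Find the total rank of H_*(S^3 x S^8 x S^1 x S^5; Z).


Total Betti number is multiplicative under products.
Each S^d (d>=1) has total Betti number 2.
There are 4 sphere factors.
Total = 2^4 = 16

16


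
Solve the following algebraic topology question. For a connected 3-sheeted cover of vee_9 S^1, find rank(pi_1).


Nielsen-Schreier: an index-n subgroup of F_r is free of rank 1 + n(r-1).
Equivalently: chi(cover) = n*chi(base); chi(vee_r S^1) = 1 - 9 = -8.
chi(E) = 3*(-8) = -24; rank = 1 - chi(E) = 1 - (-24) = 25.
rank = 1 + 3*(9-1) = 1 + 24 = 25

25


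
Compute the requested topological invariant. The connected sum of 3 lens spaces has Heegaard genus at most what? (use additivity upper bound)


Heegaard genus satisfies g(A#B) <= g(A) + g(B).
Each lens space has g = 1.
Upper bound: 3 * 1 = 3

3


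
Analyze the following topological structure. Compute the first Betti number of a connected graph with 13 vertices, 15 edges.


For a connected graph: rank(pi_1) = b_1 = E - V + 1 = 1 - chi.
chi = V - E = 13 - 15 = -2.
rank = 1 - (-2) = 15 - 13 + 1 = 3

3


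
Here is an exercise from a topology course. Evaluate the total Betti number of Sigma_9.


For Sigma_9: b_0 = 1, b_1 = 2g = 18, b_2 = 1.
Total = 1 + 18 + 1 = 20

20


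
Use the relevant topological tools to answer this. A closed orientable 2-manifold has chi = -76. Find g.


chi = 2 - 2g for closed orientable surfaces.
-76 = 2 - 2g
2g = 2 - (-76) = 78
g = 39

39


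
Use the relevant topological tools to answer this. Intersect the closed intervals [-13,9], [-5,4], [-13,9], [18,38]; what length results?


Intersection = [max(a_i), min(b_i)] = [18, 4].
Since 18 > 4, the intersection is empty.
Length = 0

0


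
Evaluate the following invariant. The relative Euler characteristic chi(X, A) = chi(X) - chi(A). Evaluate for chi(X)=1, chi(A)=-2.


Relative Euler characteristic: chi(X, A) = chi(X) - chi(A).
= 1 - (-2) = 3

3


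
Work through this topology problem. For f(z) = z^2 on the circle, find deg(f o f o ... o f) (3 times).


deg(f) = 2. Degree is multiplicative: deg(f^3) = (deg f)^3.
deg(f^3) = (2)^3 = 8

8


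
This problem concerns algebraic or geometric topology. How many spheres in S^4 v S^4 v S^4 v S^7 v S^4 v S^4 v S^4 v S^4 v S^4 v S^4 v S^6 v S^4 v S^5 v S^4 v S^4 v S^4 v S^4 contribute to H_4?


For a wedge of spheres, H_k (k>0) is free on one generator per sphere of dimension k.
Spheres of dimension 4: count = 14.
b_4 = 14

14


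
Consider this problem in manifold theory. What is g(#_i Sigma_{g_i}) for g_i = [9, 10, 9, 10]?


Genus is additive under connected sum of orientable surfaces.
g = 9 + 10 + 9 + 10 = 38

38


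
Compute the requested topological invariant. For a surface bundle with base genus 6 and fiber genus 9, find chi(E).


For a fiber bundle F -> E -> B (with CW structure): chi(E) = chi(B) * chi(F).
chi(Sigma_6) = -10, chi(Sigma_9) = -16.
chi(E) = (-10) * (-16) = 160

160


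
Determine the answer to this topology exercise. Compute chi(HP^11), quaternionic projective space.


HP^11 has one cell in each dimension 0, 4, ..., 4*11 (11+1 cells, all even-dim).
chi = 11 + 1 = 12

12


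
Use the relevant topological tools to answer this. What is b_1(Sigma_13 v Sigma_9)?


For a wedge: H_1(A v B) = H_1(A) + H_1(B).
b_1(Sigma_13) = 26, b_1(Sigma_9) = 18.
b_1 = 26 + 18 = 44

44


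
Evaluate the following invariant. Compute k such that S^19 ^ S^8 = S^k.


S^m ^ S^n = S^{m+n}.
k = 19 + 8 = 27

27


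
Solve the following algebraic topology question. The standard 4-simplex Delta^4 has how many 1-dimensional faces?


Delta^4 has 4+1 vertices. A 1-face is a choice of 1+1 vertices.
f_1 = C(4+1, 1+1) = C(5,2) = 10

10


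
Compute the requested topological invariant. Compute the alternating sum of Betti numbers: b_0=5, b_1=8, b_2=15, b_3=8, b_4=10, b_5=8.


chi = sum_k (-1)^k b_k.
= (5) + (-8) + (15) + (-8) + (10) + (-8)
= 6

6


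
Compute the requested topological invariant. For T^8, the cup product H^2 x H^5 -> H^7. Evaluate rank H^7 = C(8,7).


Cup product: H^p x H^q -> H^{p+q}; here p+q = 2+5 = 7.
rank H^k(T^n) = C(n,k).
C(8,7) = 8

8


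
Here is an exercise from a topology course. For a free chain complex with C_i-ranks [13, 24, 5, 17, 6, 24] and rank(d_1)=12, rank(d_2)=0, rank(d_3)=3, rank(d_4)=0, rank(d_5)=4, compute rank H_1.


rank H_k = rank(ker d_k) - rank(im d_{k+1}).
rank(ker d_1) = rank(C_1) - rank(d_1) = 24 - 12 = 12.
rank(im d_{1+1}) = 0.
rank H_1 = 12 - 0 = 12

12


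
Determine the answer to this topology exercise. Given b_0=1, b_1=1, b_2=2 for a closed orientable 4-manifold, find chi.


By Poincare duality b_k = b_{4-k}, so full Betti numbers: b_0=1, b_1=1, b_2=2, b_3=1, b_4=1.
chi = sum (-1)^k b_k = 2

2


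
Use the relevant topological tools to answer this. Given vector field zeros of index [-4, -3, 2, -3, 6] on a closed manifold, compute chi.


Poincare-Hopf: chi(M) = sum of indices of zeros.
chi = (-4) + (-3) + (2) + (-3) + (6) = -2

-2


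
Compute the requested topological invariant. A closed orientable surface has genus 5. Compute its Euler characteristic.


For a closed orientable surface of genus g: chi = 2 - 2g.
Here g = 5.
chi = 2 - 2*5 = 2 - 10 = -8

-8


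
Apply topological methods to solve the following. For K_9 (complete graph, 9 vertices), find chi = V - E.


K_9: V = 9, E = C(9,2) = 36.
chi = V - E = 9 - 36 = -27

-27


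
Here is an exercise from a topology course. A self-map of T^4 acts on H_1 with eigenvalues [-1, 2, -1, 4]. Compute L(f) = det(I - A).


For a torus self-map: L(f) = det(I - A) where A acts on H_1.
L(f) = (1--1) * (1-2) * (1--1) * (1-4) = 2 * -1 * 2 * -3 = 12

12


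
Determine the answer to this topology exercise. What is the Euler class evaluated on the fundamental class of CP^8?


For any closed oriented manifold, <e(TM),[M]> = chi(M).
chi(CP^8) = 8+1 = 9

9


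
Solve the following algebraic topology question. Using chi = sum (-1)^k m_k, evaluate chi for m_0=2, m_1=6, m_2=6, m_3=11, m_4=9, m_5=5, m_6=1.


Morse theory: chi(M) = sum_k (-1)^k m_k where m_k = #(index-k critical points).
= (2) + (-6) + (6) + (-11) + (9) + (-5) + (1) = -4

-4


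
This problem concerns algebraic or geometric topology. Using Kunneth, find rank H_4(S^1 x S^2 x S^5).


Each S^d has Poincare polynomial 1 + t^d.
The product S^1 x S^2 x S^5 has Poincare polynomial prod(1+t^d_i).
Expanding: b_0=1, b_1=1, b_2=1, b_3=1, b_5=1, b_6=1, b_7=1, b_8=1.
b_4 = 0

0


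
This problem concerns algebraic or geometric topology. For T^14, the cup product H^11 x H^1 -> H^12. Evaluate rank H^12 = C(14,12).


Cup product: H^p x H^q -> H^{p+q}; here p+q = 11+1 = 12.
rank H^k(T^n) = C(n,k).
C(14,12) = 91

91


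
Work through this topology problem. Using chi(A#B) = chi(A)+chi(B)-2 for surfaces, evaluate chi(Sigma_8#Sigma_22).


chi(Sigma_8) = 2 - 2*8 = -14
chi(Sigma_22) = 2 - 2*22 = -42
For surfaces: chi(A#B) = chi(A) + chi(B) - 2.
chi = -14 + -42 - 2 = -58

-58


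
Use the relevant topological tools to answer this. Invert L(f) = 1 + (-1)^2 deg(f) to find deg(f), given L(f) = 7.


L(f) = 1 + (-1)^2 deg(f) on S^2.
7 = 1 + (-1)^2 * deg(f)
(-1)^2 * deg(f) = 6
deg(f) = 6

6


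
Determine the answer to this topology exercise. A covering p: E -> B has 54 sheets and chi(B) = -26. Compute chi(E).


For a finite covering: chi(E) = (number of sheets) * chi(B).
chi(E) = 54 * (-26) = -1404

-1404


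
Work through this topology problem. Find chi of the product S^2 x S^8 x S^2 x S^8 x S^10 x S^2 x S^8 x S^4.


chi is multiplicative: chi(X x Y) = chi(X) chi(Y).
Each even-dim sphere has chi = 2. There are 8 factors.
chi = 2^8 = 256

256


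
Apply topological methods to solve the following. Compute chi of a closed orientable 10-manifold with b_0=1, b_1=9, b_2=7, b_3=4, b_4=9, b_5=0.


By Poincare duality b_k = b_{10-k}, so full Betti numbers: b_0=1, b_1=9, b_2=7, b_3=4, b_4=9, b_5=0, b_6=9, b_7=4, b_8=7, b_9=9, b_10=1.
chi = sum (-1)^k b_k = 8

8


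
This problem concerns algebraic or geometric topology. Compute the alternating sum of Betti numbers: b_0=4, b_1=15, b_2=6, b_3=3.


chi = sum_k (-1)^k b_k.
= (4) + (-15) + (6) + (-3)
= -8

-8
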